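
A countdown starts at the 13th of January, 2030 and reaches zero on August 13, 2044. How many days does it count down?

5326

Jan 13, 2030 → Jan 13, 2031: 365 days.
Jan 13, 2031 → Jan 13, 2032: 365 days.
Jan 13, 2032 → Jan 13, 2033: 366 days (Feb 29, 2032 is in that span).
Jan 13, 2033 → Jan 13, 2034: 365 days.
Jan 13, 2034 → Jan 13, 2035: 365 days.
Jan 13, 2035 → Jan 13, 2036: 365 days.
Jan 13, 2036 → Jan 13, 2037: 366 days (Feb 29, 2036 is in that span).
Jan 13, 2037 → Jan 13, 2038: 365 days.
Jan 13, 2038 → Jan 13, 2039: 365 days.
Jan 13, 2039 → Jan 13, 2040: 365 days.
Jan 13, 2040 → Jan 13, 2041: 366 days (Feb 29, 2040 is in that span).
Jan 13, 2041 → Jan 13, 2042: 365 days.
Jan 13, 2042 → Jan 13, 2043: 365 days.
Jan 13, 2043 → Jan 13, 2044: 365 days.
Jan 13, 2044 → Feb 13, 2044: 31 days (January has 31).
Feb 13, 2044 → Mar 13, 2044: 29 days (February has 29).
Mar 13, 2044 → Apr 13, 2044: 31 days (March has 31).
Apr 13, 2044 → May 13, 2044: 30 days (April has 30).
May 13, 2044 → Jun 13, 2044: 31 days (May has 31).
Jun 13, 2044 → Jul 13, 2044: 30 days (June has 30).
Jul 13, 2044 → Aug 13, 2044: 31 days.
Total: 5326 days.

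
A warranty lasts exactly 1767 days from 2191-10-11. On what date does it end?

August 12, 2196

+366 (one year; includes Feb 29, 2192) → Oct 11, 2192 (1401 left).
+365 (one year) → Oct 11, 2193 (1036 left).
+365 (one year) → Oct 11, 2194 (671 left).
+365 (one year) → Oct 11, 2195 (306 left).
Oct has 31 days: +21 → Nov 1, 2195 (285 left).
Nov has 30 days: +30 → Dec 1, 2195 (255 left).
Dec has 31 days: +31 → Jan 1, 2196 (224 left).
Jan has 31 days: +31 → Feb 1, 2196 (193 left).
Feb has 29 days: +29 → Mar 1, 2196 (164 left).
Mar has 31 days: +31 → Apr 1, 2196 (133 left).
Apr has 30 days: +30 → May 1, 2196 (103 left).
May has 31 days: +31 → Jun 1, 2196 (72 left).
Jun has 30 days: +30 → Jul 1, 2196 (42 left).
Jul has 31 days: +31 → Aug 1, 2196 (11 left).
+11 → Aug 12, 2196.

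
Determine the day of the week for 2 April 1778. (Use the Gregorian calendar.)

Thursday

Doomsday rule: the anchor day for the 1700s is Sunday. For year 78: 78÷12 = 6 r 6, and 6÷4 = 1, so 6+6+1 = 13.
Sunday + 13 ≡ Saturday — that's 1778's doomsday.
In April the doomsday date is Apr 4.
Apr 2 is 2 days before Apr 4; 2 mod 7 = 2, so Saturday − 2 = Thursday.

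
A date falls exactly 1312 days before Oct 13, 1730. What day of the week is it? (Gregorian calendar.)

Tuesday

First find the weekday of Oct 13, 1730. Doomsday rule: the anchor day for the 1700s is Sunday. For year 30: 30÷12 = 2 r 6, and 6÷4 = 1, so 2+6+1 = 9.
Sunday + 9 ≡ Tuesday — that's 1730's doomsday.
In October the doomsday date is Oct 10.
Oct 13 is 3 days after Oct 10; 3 mod 7 = 3, so Tuesday + 3 = Friday.
1312 mod 7 = 3, so 1312 days before a Friday is Friday − 3 = Tuesday.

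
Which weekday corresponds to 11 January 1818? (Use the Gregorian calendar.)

January 1, 1818 is a Thursday.
Jan 1, 1818 → Jan 11, 1818: 10 days.
Total: 10 days.
10 mod 7 = 3, so Thursday + 3 = Sunday.

Sunday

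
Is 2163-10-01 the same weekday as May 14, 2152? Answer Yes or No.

No

From May 14, 2152 to Oct 1, 2163 is 4157 days.
4157 mod 7 = 6, so they are different weekdays.
(May 14, 2152 is a Sunday; Oct 1, 2163 is a Saturday.)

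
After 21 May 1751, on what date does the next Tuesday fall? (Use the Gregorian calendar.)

May 25, 1751

May 21, 1751 is a Friday.
From Friday to the next Tuesday is 4 days.
May 21, 1751 + 4 = May 25, 1751.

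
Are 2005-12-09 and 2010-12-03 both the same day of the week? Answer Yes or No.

From Dec 9, 2005 to Dec 3, 2010 is 1820 days.
1820 mod 7 = 0, so they are the same weekday.
(Dec 9, 2005 is a Friday; Dec 3, 2010 is a Friday.)

Yes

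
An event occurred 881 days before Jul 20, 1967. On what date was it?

−365 (one year) → Jul 20, 1966 (516 left).
−365 (one year) → Jul 20, 1965 (151 left).
−20 → Jun 30, 1965 (end of Jun, 30 days; 131 left).
−30 → May 31, 1965 (end of May, 31 days; 101 left).
−31 → Apr 30, 1965 (end of Apr, 30 days; 70 left).
−30 → Mar 31, 1965 (end of Mar, 31 days; 40 left).
−31 → Feb 28, 1965 (end of Feb, 28 days; 9 left).
−9 → Feb 19, 1965.

February 19, 1965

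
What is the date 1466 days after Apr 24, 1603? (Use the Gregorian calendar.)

+366 (one year; includes Feb 29, 1604) → Apr 24, 1604 (1100 left).
+365 (one year) → Apr 24, 1605 (735 left).
+365 (one year) → Apr 24, 1606 (370 left).
Apr has 30 days: +7 → May 1, 1606 (363 left).
May has 31 days: +31 → Jun 1, 1606 (332 left).
Jun has 30 days: +30 → Jul 1, 1606 (302 left).
Jul has 31 days: +31 → Aug 1, 1606 (271 left).
Aug has 31 days: +31 → Sep 1, 1606 (240 left).
Sep has 30 days: +30 → Oct 1, 1606 (210 left).
Oct has 31 days: +31 → Nov 1, 1606 (179 left).
Nov has 30 days: +30 → Dec 1, 1606 (149 left).
Dec has 31 days: +31 → Jan 1, 1607 (118 left).
Jan has 31 days: +31 → Feb 1, 1607 (87 left).
Feb has 28 days: +28 → Mar 1, 1607 (59 left).
Mar has 31 days: +31 → Apr 1, 1607 (28 left).
+28 → Apr 29, 1607.

April 29, 1607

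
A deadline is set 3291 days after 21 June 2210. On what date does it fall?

June 25, 2219

+365 (one year) → Jun 21, 2211 (2926 left).
+366 (one year; includes Feb 29, 2212) → Jun 21, 2212 (2560 left).
+365 (one year) → Jun 21, 2213 (2195 left).
+365 (one year) → Jun 21, 2214 (1830 left).
+365 (one year) → Jun 21, 2215 (1465 left).
+366 (one year; includes Feb 29, 2216) → Jun 21, 2216 (1099 left).
+365 (one year) → Jun 21, 2217 (734 left).
+365 (one year) → Jun 21, 2218 (369 left).
Jun has 30 days: +10 → Jul 1, 2218 (359 left).
Jul has 31 days: +31 → Aug 1, 2218 (328 left).
Aug has 31 days: +31 → Sep 1, 2218 (297 left).
Sep has 30 days: +30 → Oct 1, 2218 (267 left).
Oct has 31 days: +31 → Nov 1, 2218 (236 left).
Nov has 30 days: +30 → Dec 1, 2218 (206 left).
Dec has 31 days: +31 → Jan 1, 2219 (175 left).
Jan has 31 days: +31 → Feb 1, 2219 (144 left).
Feb has 28 days: +28 → Mar 1, 2219 (116 left).
Mar has 31 days: +31 → Apr 1, 2219 (85 left).
Apr has 30 days: +30 → May 1, 2219 (55 left).
May has 31 days: +31 → Jun 1, 2219 (24 left).
+24 → Jun 25, 2219.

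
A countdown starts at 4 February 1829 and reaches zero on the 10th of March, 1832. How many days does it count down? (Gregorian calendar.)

1130

Feb 4, 1829 → Feb 4, 1830: 365 days.
Feb 4, 1830 → Feb 4, 1831: 365 days.
Feb 4, 1831 → Mar 4, 1831: 28 days (February has 28).
Mar 4, 1831 → Apr 4, 1831: 31 days (March has 31).
Apr 4, 1831 → May 4, 1831: 30 days (April has 30).
May 4, 1831 → Jun 4, 1831: 31 days (May has 31).
Jun 4, 1831 → Jul 4, 1831: 30 days (June has 30).
Jul 4, 1831 → Aug 4, 1831: 31 days (July has 31).
Aug 4, 1831 → Sep 4, 1831: 31 days (August has 31).
Sep 4, 1831 → Oct 4, 1831: 30 days (September has 30).
Oct 4, 1831 → Nov 4, 1831: 31 days (October has 31).
Nov 4, 1831 → Dec 4, 1831: 30 days (November has 30).
Dec 4, 1831 → Jan 4, 1832: 31 days (December has 31).
Jan 4, 1832 → Feb 4, 1832: 31 days (January has 31).
Feb 4, 1832 → Mar 4, 1832: 29 days (February has 29).
Mar 4, 1832 → Mar 10, 1832: 6 days.
Total: 1130 days.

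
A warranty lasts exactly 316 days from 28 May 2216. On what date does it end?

May has 31 days: +4 → Jun 1, 2216 (312 left).
Jun has 30 days: +30 → Jul 1, 2216 (282 left).
Jul has 31 days: +31 → Aug 1, 2216 (251 left).
Aug has 31 days: +31 → Sep 1, 2216 (220 left).
Sep has 30 days: +30 → Oct 1, 2216 (190 left).
Oct has 31 days: +31 → Nov 1, 2216 (159 left).
Nov has 30 days: +30 → Dec 1, 2216 (129 left).
Dec has 31 days: +31 → Jan 1, 2217 (98 left).
Jan has 31 days: +31 → Feb 1, 2217 (67 left).
Feb has 28 days: +28 → Mar 1, 2217 (39 left).
Mar has 31 days: +31 → Apr 1, 2217 (8 left).
+8 → Apr 9, 2217.

April 9, 2217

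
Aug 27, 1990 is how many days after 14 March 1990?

Mar 14, 1990 → Apr 14, 1990: 31 days (March has 31).
Apr 14, 1990 → May 14, 1990: 30 days (April has 30).
May 14, 1990 → Jun 14, 1990: 31 days (May has 31).
Jun 14, 1990 → Jul 14, 1990: 30 days (June has 30).
Jul 14, 1990 → Aug 14, 1990: 31 days (July has 31).
Aug 14, 1990 → Aug 27, 1990: 13 days.
Total: 166 days.

166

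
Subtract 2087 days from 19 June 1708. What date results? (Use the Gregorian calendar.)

October 2, 1702

−366 (one year; includes Feb 29, 1708) → Jun 19, 1707 (1721 left).
−365 (one year) → Jun 19, 1706 (1356 left).
−365 (one year) → Jun 19, 1705 (991 left).
−365 (one year) → Jun 19, 1704 (626 left).
−366 (one year; includes Feb 29, 1704) → Jun 19, 1703 (260 left).
−19 → May 31, 1703 (end of May, 31 days; 241 left).
−31 → Apr 30, 1703 (end of Apr, 30 days; 210 left).
−30 → Mar 31, 1703 (end of Mar, 31 days; 180 left).
−31 → Feb 28, 1703 (end of Feb, 28 days; 149 left).
−28 → Jan 31, 1703 (end of Jan, 31 days; 121 left).
−31 → Dec 31, 1702 (end of Dec, 31 days; 90 left).
−31 → Nov 30, 1702 (end of Nov, 30 days; 59 left).
−30 → Oct 31, 1702 (end of Oct, 31 days; 29 left).
−29 → Oct 2, 1702.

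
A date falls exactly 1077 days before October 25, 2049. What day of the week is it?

Oct 25, 2049 is a Monday.
1077 mod 7 = 6, so 1077 days before a Monday is Monday − 6 = Tuesday.

Tuesday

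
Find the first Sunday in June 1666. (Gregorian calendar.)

June 1, 1666 is a Tuesday.
The first Sunday is therefore June 6 (5 days later).

June 6, 1666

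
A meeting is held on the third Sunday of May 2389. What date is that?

May 1, 2389 is a Monday.
The first Sunday is therefore May 7 (6 days later).
The third Sunday is 7 + 2×7 = May 21.

May 21, 2389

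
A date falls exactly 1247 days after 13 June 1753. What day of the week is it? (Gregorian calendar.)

Jun 13, 1753 is a Wednesday.
1247 mod 7 = 1, so 1247 days after a Wednesday is Wednesday + 1 = Thursday.

Thursday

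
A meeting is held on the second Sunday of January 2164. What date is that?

January 8, 2164

January 1, 2164 is a Sunday.
The first Sunday is therefore January 1 (same day).
The second Sunday is 1 + 1×7 = January 8.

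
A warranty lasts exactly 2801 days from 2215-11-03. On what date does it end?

+366 (one year; includes Feb 29, 2216) → Nov 3, 2216 (2435 left).
+365 (one year) → Nov 3, 2217 (2070 left).
+365 (one year) → Nov 3, 2218 (1705 left).
+365 (one year) → Nov 3, 2219 (1340 left).
+366 (one year; includes Feb 29, 2220) → Nov 3, 2220 (974 left).
+365 (one year) → Nov 3, 2221 (609 left).
+365 (one year) → Nov 3, 2222 (244 left).
Nov has 30 days: +28 → Dec 1, 2222 (216 left).
Dec has 31 days: +31 → Jan 1, 2223 (185 left).
Jan has 31 days: +31 → Feb 1, 2223 (154 left).
Feb has 28 days: +28 → Mar 1, 2223 (126 left).
Mar has 31 days: +31 → Apr 1, 2223 (95 left).
Apr has 30 days: +30 → May 1, 2223 (65 left).
May has 31 days: +31 → Jun 1, 2223 (34 left).
Jun has 30 days: +30 → Jul 1, 2223 (4 left).
+4 → Jul 5, 2223.

July 5, 2223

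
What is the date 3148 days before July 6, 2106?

−365 (one year) → Jul 6, 2105 (2783 left).
−365 (one year) → Jul 6, 2104 (2418 left).
−366 (one year; includes Feb 29, 2104) → Jul 6, 2103 (2052 left).
−365 (one year) → Jul 6, 2102 (1687 left).
−365 (one year) → Jul 6, 2101 (1322 left).
−365 (one year) → Jul 6, 2100 (957 left).
−365 (one year) → Jul 6, 2099 (592 left).
−365 (one year) → Jul 6, 2098 (227 left).
−6 → Jun 30, 2098 (end of Jun, 30 days; 221 left).
−30 → May 31, 2098 (end of May, 31 days; 191 left).
−31 → Apr 30, 2098 (end of Apr, 30 days; 160 left).
−30 → Mar 31, 2098 (end of Mar, 31 days; 130 left).
−31 → Feb 28, 2098 (end of Feb, 28 days; 99 left).
−28 → Jan 31, 2098 (end of Jan, 31 days; 71 left).
−31 → Dec 31, 2097 (end of Dec, 31 days; 40 left).
−31 → Nov 30, 2097 (end of Nov, 30 days; 9 left).
−9 → Nov 21, 2097.

November 21, 2097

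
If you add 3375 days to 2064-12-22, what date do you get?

+365 (one year) → Dec 22, 2065 (3010 left).
+365 (one year) → Dec 22, 2066 (2645 left).
+365 (one year) → Dec 22, 2067 (2280 left).
+366 (one year; includes Feb 29, 2068) → Dec 22, 2068 (1914 left).
+365 (one year) → Dec 22, 2069 (1549 left).
+365 (one year) → Dec 22, 2070 (1184 left).
+365 (one year) → Dec 22, 2071 (819 left).
+366 (one year; includes Feb 29, 2072) → Dec 22, 2072 (453 left).
+365 (one year) → Dec 22, 2073 (88 left).
Dec has 31 days: +10 → Jan 1, 2074 (78 left).
Jan has 31 days: +31 → Feb 1, 2074 (47 left).
Feb has 28 days: +28 → Mar 1, 2074 (19 left).
+19 → Mar 20, 2074.

March 20, 2074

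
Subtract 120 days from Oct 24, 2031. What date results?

June 26, 2031

−24 → Sep 30, 2031 (end of Sep, 30 days; 96 left).
−30 → Aug 31, 2031 (end of Aug, 31 days; 66 left).
−31 → Jul 31, 2031 (end of Jul, 31 days; 35 left).
−31 → Jun 30, 2031 (end of Jun, 30 days; 4 left).
−4 → Jun 26, 2031.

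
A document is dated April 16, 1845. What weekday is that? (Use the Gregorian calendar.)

Wednesday

Doomsday rule: the anchor day for the 1800s is Friday. For year 45: 45÷12 = 3 r 9, and 9÷4 = 2, so 3+9+2 = 14.
Friday + 14 ≡ Friday — that's 1845's doomsday.
In April the doomsday date is Apr 4.
Apr 16 is 12 days after Apr 4; 12 mod 7 = 5, so Friday + 5 = Wednesday.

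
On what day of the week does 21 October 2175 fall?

Doomsday rule: the anchor day for the 2100s is Sunday. For year 75: 75÷12 = 6 r 3, and 3÷4 = 0, so 6+3+0 = 9.
Sunday + 9 ≡ Tuesday — that's 2175's doomsday.
In October the doomsday date is Oct 10.
Oct 21 is 11 days after Oct 10; 11 mod 7 = 4, so Tuesday + 4 = Saturday.

Saturday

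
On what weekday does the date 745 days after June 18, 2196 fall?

First find the weekday of Jun 18, 2196. Doomsday rule: the anchor day for the 2100s is Sunday. For year 96: 96÷12 = 8 r 0, and 0÷4 = 0, so 8+0+0 = 8.
Sunday + 8 ≡ Monday — that's 2196's doomsday.
In June the doomsday date is Jun 6.
Jun 18 is 12 days after Jun 6; 12 mod 7 = 5, so Monday + 5 = Saturday.
745 mod 7 = 3, so 745 days after a Saturday is Saturday + 3 = Tuesday.

Tuesday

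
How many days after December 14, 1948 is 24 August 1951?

983

Dec 14, 1948 → Dec 14, 1949: 365 days.
Dec 14, 1949 → Dec 14, 1950: 365 days.
Dec 14, 1950 → Jan 14, 1951: 31 days (December has 31).
Jan 14, 1951 → Feb 14, 1951: 31 days (January has 31).
Feb 14, 1951 → Mar 14, 1951: 28 days (February has 28).
Mar 14, 1951 → Apr 14, 1951: 31 days (March has 31).
Apr 14, 1951 → May 14, 1951: 30 days (April has 30).
May 14, 1951 → Jun 14, 1951: 31 days (May has 31).
Jun 14, 1951 → Jul 14, 1951: 30 days (June has 30).
Jul 14, 1951 → Aug 14, 1951: 31 days (July has 31).
Aug 14, 1951 → Aug 24, 1951: 10 days.
Total: 983 days.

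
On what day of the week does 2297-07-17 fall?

Saturday

Doomsday rule: the anchor day for the 2200s is Friday. For year 97: 97÷12 = 8 r 1, and 1÷4 = 0, so 8+1+0 = 9.
Friday + 9 ≡ Sunday — that's 2297's doomsday.
In July the doomsday date is Jul 11.
Jul 17 is 6 days after Jul 11; 6 mod 7 = 6, so Sunday + 6 = Saturday.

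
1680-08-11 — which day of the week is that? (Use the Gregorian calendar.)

Doomsday rule: the anchor day for the 1600s is Tuesday. For year 80: 80÷12 = 6 r 8, and 8÷4 = 2, so 6+8+2 = 16.
Tuesday + 16 ≡ Thursday — that's 1680's doomsday.
In August the doomsday date is Aug 8.
Aug 11 is 3 days after Aug 8; 3 mod 7 = 3, so Thursday + 3 = Sunday.

Sunday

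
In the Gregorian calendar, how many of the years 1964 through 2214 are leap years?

Multiples of 4 in [1964,2214]: 63.
Of those, multiples of 100: 3 (not leap unless ÷400).
Multiples of 400: 1.
Leap years = 63 − 3 + 1 = 61.

61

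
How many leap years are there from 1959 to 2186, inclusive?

56

Multiples of 4 in [1959,2186]: 57.
Of those, multiples of 100: 2 (not leap unless ÷400).
Multiples of 400: 1.
Leap years = 57 − 2 + 1 = 56.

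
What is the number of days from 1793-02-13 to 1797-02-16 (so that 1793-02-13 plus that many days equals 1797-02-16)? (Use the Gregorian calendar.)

1464

Feb 13, 1793 → Feb 13, 1794: 365 days.
Feb 13, 1794 → Feb 13, 1795: 365 days.
Feb 13, 1795 → Feb 13, 1796: 365 days.
Feb 13, 1796 → Mar 13, 1796: 29 days (February has 29).
Mar 13, 1796 → Apr 13, 1796: 31 days (March has 31).
Apr 13, 1796 → May 13, 1796: 30 days (April has 30).
May 13, 1796 → Jun 13, 1796: 31 days (May has 31).
Jun 13, 1796 → Jul 13, 1796: 30 days (June has 30).
Jul 13, 1796 → Aug 13, 1796: 31 days (July has 31).
Aug 13, 1796 → Sep 13, 1796: 31 days (August has 31).
Sep 13, 1796 → Oct 13, 1796: 30 days (September has 30).
Oct 13, 1796 → Nov 13, 1796: 31 days (October has 31).
Nov 13, 1796 → Dec 13, 1796: 30 days (November has 30).
Dec 13, 1796 → Jan 13, 1797: 31 days (December has 31).
Jan 13, 1797 → Feb 13, 1797: 31 days (January has 31).
Feb 13, 1797 → Feb 16, 1797: 3 days.
Total: 1464 days.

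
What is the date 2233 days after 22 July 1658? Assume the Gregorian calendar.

+365 (one year) → Jul 22, 1659 (1868 left).
+366 (one year; includes Feb 29, 1660) → Jul 22, 1660 (1502 left).
+365 (one year) → Jul 22, 1661 (1137 left).
+365 (one year) → Jul 22, 1662 (772 left).
+365 (one year) → Jul 22, 1663 (407 left).
+366 (one year; includes Feb 29, 1664) → Jul 22, 1664 (41 left).
Jul has 31 days: +10 → Aug 1, 1664 (31 left).
Aug has 31 days: +31 → Sep 1, 1664 (0 left).

September 1, 1664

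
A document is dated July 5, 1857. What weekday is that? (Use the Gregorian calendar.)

Sunday

January 1, 1857 is a Thursday.
Jan 1, 1857 → Feb 1, 1857: 31 days (January has 31).
Feb 1, 1857 → Mar 1, 1857: 28 days (February has 28).
Mar 1, 1857 → Apr 1, 1857: 31 days (March has 31).
Apr 1, 1857 → May 1, 1857: 30 days (April has 30).
May 1, 1857 → Jun 1, 1857: 31 days (May has 31).
Jun 1, 1857 → Jul 1, 1857: 30 days (June has 30).
Jul 1, 1857 → Jul 5, 1857: 4 days.
Total: 185 days.
185 mod 7 = 3, so Thursday + 3 = Sunday.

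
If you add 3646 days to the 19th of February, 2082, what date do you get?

February 13, 2092

+365 (one year) → Feb 19, 2083 (3281 left).
+365 (one year) → Feb 19, 2084 (2916 left).
+366 (one year; includes Feb 29, 2084) → Feb 19, 2085 (2550 left).
+365 (one year) → Feb 19, 2086 (2185 left).
+365 (one year) → Feb 19, 2087 (1820 left).
+365 (one year) → Feb 19, 2088 (1455 left).
+366 (one year; includes Feb 29, 2088) → Feb 19, 2089 (1089 left).
+365 (one year) → Feb 19, 2090 (724 left).
+365 (one year) → Feb 19, 2091 (359 left).
Feb has 28 days: +10 → Mar 1, 2091 (349 left).
Mar has 31 days: +31 → Apr 1, 2091 (318 left).
Apr has 30 days: +30 → May 1, 2091 (288 left).
May has 31 days: +31 → Jun 1, 2091 (257 left).
Jun has 30 days: +30 → Jul 1, 2091 (227 left).
Jul has 31 days: +31 → Aug 1, 2091 (196 left).
Aug has 31 days: +31 → Sep 1, 2091 (165 left).
Sep has 30 days: +30 → Oct 1, 2091 (135 left).
Oct has 31 days: +31 → Nov 1, 2091 (104 left).
Nov has 30 days: +30 → Dec 1, 2091 (74 left).
Dec has 31 days: +31 → Jan 1, 2092 (43 left).
Jan has 31 days: +31 → Feb 1, 2092 (12 left).
+12 → Feb 13, 2092.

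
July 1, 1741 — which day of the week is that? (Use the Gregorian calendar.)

Saturday

Doomsday rule: the anchor day for the 1700s is Sunday. For year 41: 41÷12 = 3 r 5, and 5÷4 = 1, so 3+5+1 = 9.
Sunday + 9 ≡ Tuesday — that's 1741's doomsday.
In July the doomsday date is Jul 11.
Jul 1 is 10 days before Jul 11; 10 mod 7 = 3, so Tuesday − 3 = Saturday.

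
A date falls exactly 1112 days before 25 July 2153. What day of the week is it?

Thursday

Jul 25, 2153 is a Wednesday.
1112 mod 7 = 6, so 1112 days before a Wednesday is Wednesday − 6 = Thursday.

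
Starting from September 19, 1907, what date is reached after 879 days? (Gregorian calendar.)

February 14, 1910

+366 (one year; includes Feb 29, 1908) → Sep 19, 1908 (513 left).
+365 (one year) → Sep 19, 1909 (148 left).
Sep has 30 days: +12 → Oct 1, 1909 (136 left).
Oct has 31 days: +31 → Nov 1, 1909 (105 left).
Nov has 30 days: +30 → Dec 1, 1909 (75 left).
Dec has 31 days: +31 → Jan 1, 1910 (44 left).
Jan has 31 days: +31 → Feb 1, 1910 (13 left).
+13 → Feb 14, 1910.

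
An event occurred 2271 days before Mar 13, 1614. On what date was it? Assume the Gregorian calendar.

December 24, 1607

−365 (one year) → Mar 13, 1613 (1906 left).
−365 (one year) → Mar 13, 1612 (1541 left).
−366 (one year; includes Feb 29, 1612) → Mar 13, 1611 (1175 left).
−365 (one year) → Mar 13, 1610 (810 left).
−365 (one year) → Mar 13, 1609 (445 left).
−365 (one year) → Mar 13, 1608 (80 left).
−13 → Feb 29, 1608 (end of Feb, 29 days; 67 left).
−29 → Jan 31, 1608 (end of Jan, 31 days; 38 left).
−31 → Dec 31, 1607 (end of Dec, 31 days; 7 left).
−7 → Dec 24, 1607.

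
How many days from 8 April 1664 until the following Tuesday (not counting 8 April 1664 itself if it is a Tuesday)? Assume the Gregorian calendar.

Apr 8, 1664 is a Tuesday.
From Tuesday to the next Tuesday is 7 days.

7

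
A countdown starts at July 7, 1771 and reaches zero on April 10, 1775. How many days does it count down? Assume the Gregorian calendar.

1373

Jul 7, 1771 → Jul 7, 1772: 366 days (Feb 29, 1772 is in that span).
Jul 7, 1772 → Jul 7, 1773: 365 days.
Jul 7, 1773 → Jul 7, 1774: 365 days.
Jul 7, 1774 → Aug 7, 1774: 31 days (July has 31).
Aug 7, 1774 → Sep 7, 1774: 31 days (August has 31).
Sep 7, 1774 → Oct 7, 1774: 30 days (September has 30).
Oct 7, 1774 → Nov 7, 1774: 31 days (October has 31).
Nov 7, 1774 → Dec 7, 1774: 30 days (November has 30).
Dec 7, 1774 → Jan 7, 1775: 31 days (December has 31).
Jan 7, 1775 → Feb 7, 1775: 31 days (January has 31).
Feb 7, 1775 → Mar 7, 1775: 28 days (February has 28).
Mar 7, 1775 → Apr 7, 1775: 31 days (March has 31).
Apr 7, 1775 → Apr 10, 1775: 3 days.
Total: 1373 days.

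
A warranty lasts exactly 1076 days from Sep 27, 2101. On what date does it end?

+365 (one year) → Sep 27, 2102 (711 left).
+365 (one year) → Sep 27, 2103 (346 left).
Sep has 30 days: +4 → Oct 1, 2103 (342 left).
Oct has 31 days: +31 → Nov 1, 2103 (311 left).
Nov has 30 days: +30 → Dec 1, 2103 (281 left).
Dec has 31 days: +31 → Jan 1, 2104 (250 left).
Jan has 31 days: +31 → Feb 1, 2104 (219 left).
Feb has 29 days: +29 → Mar 1, 2104 (190 left).
Mar has 31 days: +31 → Apr 1, 2104 (159 left).
Apr has 30 days: +30 → May 1, 2104 (129 left).
May has 31 days: +31 → Jun 1, 2104 (98 left).
Jun has 30 days: +30 → Jul 1, 2104 (68 left).
Jul has 31 days: +31 → Aug 1, 2104 (37 left).
Aug has 31 days: +31 → Sep 1, 2104 (6 left).
+6 → Sep 7, 2104.

September 7, 2104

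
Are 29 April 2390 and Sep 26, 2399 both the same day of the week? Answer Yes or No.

Yes

From Apr 29, 2390 to Sep 26, 2399 is 3437 days.
3437 mod 7 = 0, so they are the same weekday.
(Apr 29, 2390 is a Sunday; Sep 26, 2399 is a Sunday.)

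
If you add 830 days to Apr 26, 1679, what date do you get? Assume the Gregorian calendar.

+366 (one year; includes Feb 29, 1680) → Apr 26, 1680 (464 left).
+365 (one year) → Apr 26, 1681 (99 left).
Apr has 30 days: +5 → May 1, 1681 (94 left).
May has 31 days: +31 → Jun 1, 1681 (63 left).
Jun has 30 days: +30 → Jul 1, 1681 (33 left).
Jul has 31 days: +31 → Aug 1, 1681 (2 left).
+2 → Aug 3, 1681.

August 3, 1681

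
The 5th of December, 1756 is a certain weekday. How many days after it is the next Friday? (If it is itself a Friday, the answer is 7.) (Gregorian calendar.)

5

Dec 5, 1756 is a Sunday.
From Sunday to the next Friday is 5 days.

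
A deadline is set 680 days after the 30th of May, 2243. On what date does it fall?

+366 (one year; includes Feb 29, 2244) → May 30, 2244 (314 left).
May has 31 days: +2 → Jun 1, 2244 (312 left).
Jun has 30 days: +30 → Jul 1, 2244 (282 left).
Jul has 31 days: +31 → Aug 1, 2244 (251 left).
Aug has 31 days: +31 → Sep 1, 2244 (220 left).
Sep has 30 days: +30 → Oct 1, 2244 (190 left).
Oct has 31 days: +31 → Nov 1, 2244 (159 left).
Nov has 30 days: +30 → Dec 1, 2244 (129 left).
Dec has 31 days: +31 → Jan 1, 2245 (98 left).
Jan has 31 days: +31 → Feb 1, 2245 (67 left).
Feb has 28 days: +28 → Mar 1, 2245 (39 left).
Mar has 31 days: +31 → Apr 1, 2245 (8 left).
+8 → Apr 9, 2245.

April 9, 2245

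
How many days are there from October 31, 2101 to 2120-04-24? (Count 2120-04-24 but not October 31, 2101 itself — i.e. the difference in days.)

Oct 31, 2101 → Oct 31, 2102: 365 days.
Oct 31, 2102 → Oct 31, 2103: 365 days.
Oct 31, 2103 → Oct 31, 2104: 366 days (Feb 29, 2104 is in that span).
Oct 31, 2104 → Oct 31, 2105: 365 days.
Oct 31, 2105 → Oct 31, 2106: 365 days.
Oct 31, 2106 → Oct 31, 2107: 365 days.
Oct 31, 2107 → Oct 31, 2108: 366 days (Feb 29, 2108 is in that span).
Oct 31, 2108 → Oct 31, 2109: 365 days.
Oct 31, 2109 → Oct 31, 2110: 365 days.
Oct 31, 2110 → Oct 31, 2111: 365 days.
Oct 31, 2111 → Oct 31, 2112: 366 days (Feb 29, 2112 is in that span).
Oct 31, 2112 → Oct 31, 2113: 365 days.
Oct 31, 2113 → Oct 31, 2114: 365 days.
Oct 31, 2114 → Oct 31, 2115: 365 days.
Oct 31, 2115 → Oct 31, 2116: 366 days (Feb 29, 2116 is in that span).
Oct 31, 2116 → Oct 31, 2117: 365 days.
Oct 31, 2117 → Oct 31, 2118: 365 days.
Oct 31, 2118 → Oct 31, 2119: 365 days.
Oct 31, 2119 → Nov 30, 2119: 30 days (October has 31).
Nov 30, 2119 → Dec 30, 2119: 30 days (November has 30).
Dec 30, 2119 → Jan 30, 2120: 31 days (December has 31).
Jan 30, 2120 → Feb 29, 2120: 30 days (January has 31).
Feb 29, 2120 → Mar 29, 2120: 29 days (February has 29).
Mar 29, 2120 → Apr 24, 2120: 26 days.
Total: 6750 days.

6750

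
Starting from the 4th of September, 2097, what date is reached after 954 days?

+365 (one year) → Sep 4, 2098 (589 left).
+365 (one year) → Sep 4, 2099 (224 left).
Sep has 30 days: +27 → Oct 1, 2099 (197 left).
Oct has 31 days: +31 → Nov 1, 2099 (166 left).
Nov has 30 days: +30 → Dec 1, 2099 (136 left).
Dec has 31 days: +31 → Jan 1, 2100 (105 left).
Jan has 31 days: +31 → Feb 1, 2100 (74 left).
Feb has 28 days: +28 → Mar 1, 2100 (46 left).
Mar has 31 days: +31 → Apr 1, 2100 (15 left).
+15 → Apr 16, 2100.

April 16, 2100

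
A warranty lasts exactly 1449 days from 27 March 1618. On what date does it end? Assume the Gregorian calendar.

March 15, 1622

+365 (one year) → Mar 27, 1619 (1084 left).
+366 (one year; includes Feb 29, 1620) → Mar 27, 1620 (718 left).
+365 (one year) → Mar 27, 1621 (353 left).
Mar has 31 days: +5 → Apr 1, 1621 (348 left).
Apr has 30 days: +30 → May 1, 1621 (318 left).
May has 31 days: +31 → Jun 1, 1621 (287 left).
Jun has 30 days: +30 → Jul 1, 1621 (257 left).
Jul has 31 days: +31 → Aug 1, 1621 (226 left).
Aug has 31 days: +31 → Sep 1, 1621 (195 left).
Sep has 30 days: +30 → Oct 1, 1621 (165 left).
Oct has 31 days: +31 → Nov 1, 1621 (134 left).
Nov has 30 days: +30 → Dec 1, 1621 (104 left).
Dec has 31 days: +31 → Jan 1, 1622 (73 left).
Jan has 31 days: +31 → Feb 1, 1622 (42 left).
Feb has 28 days: +28 → Mar 1, 1622 (14 left).
+14 → Mar 15, 1622.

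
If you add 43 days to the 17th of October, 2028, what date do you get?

Oct has 31 days: +15 → Nov 1, 2028 (28 left).
+28 → Nov 29, 2028.

November 29, 2028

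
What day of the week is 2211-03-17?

Sunday

Doomsday rule: the anchor day for the 2200s is Friday. For year 11: 11÷12 = 0 r 11, and 11÷4 = 2, so 0+11+2 = 13.
Friday + 13 ≡ Thursday — that's 2211's doomsday.
In March the doomsday date is Mar 14.
Mar 17 is 3 days after Mar 14; 3 mod 7 = 3, so Thursday + 3 = Sunday.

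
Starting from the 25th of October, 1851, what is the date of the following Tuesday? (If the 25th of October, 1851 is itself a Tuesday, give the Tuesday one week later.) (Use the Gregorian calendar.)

Oct 25, 1851 is a Saturday.
From Saturday to the next Tuesday is 3 days.
Oct 25, 1851 + 3 = Oct 28, 1851.

October 28, 1851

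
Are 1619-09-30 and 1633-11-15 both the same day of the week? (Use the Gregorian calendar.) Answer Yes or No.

No

From Sep 30, 1619 to Nov 15, 1633 is 5160 days.
5160 mod 7 = 1, so they are different weekdays.
(Sep 30, 1619 is a Monday; Nov 15, 1633 is a Tuesday.)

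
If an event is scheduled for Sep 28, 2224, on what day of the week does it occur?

Doomsday rule: the anchor day for the 2200s is Friday. For year 24: 24÷12 = 2 r 0, and 0÷4 = 0, so 2+0+0 = 2.
Friday + 2 ≡ Sunday — that's 2224's doomsday.
In September the doomsday date is Sep 5.
Sep 28 is 23 days after Sep 5; 23 mod 7 = 2, so Sunday + 2 = Tuesday.

Tuesday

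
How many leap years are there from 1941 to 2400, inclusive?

Multiples of 4 in [1941,2400]: 115.
Of those, multiples of 100: 5 (not leap unless ÷400).
Multiples of 400: 2.
Leap years = 115 − 5 + 2 = 112.

112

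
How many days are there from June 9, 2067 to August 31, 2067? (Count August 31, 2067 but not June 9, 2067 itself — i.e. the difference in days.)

Jun 9, 2067 → Jul 9, 2067: 30 days (June has 30).
Jul 9, 2067 → Aug 9, 2067: 31 days (July has 31).
Aug 9, 2067 → Aug 31, 2067: 22 days.
Total: 83 days.

83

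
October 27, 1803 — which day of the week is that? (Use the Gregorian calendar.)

Doomsday rule: the anchor day for the 1800s is Friday. For year 03: 3÷12 = 0 r 3, and 3÷4 = 0, so 0+3+0 = 3.
Friday + 3 ≡ Monday — that's 1803's doomsday.
In October the doomsday date is Oct 10.
Oct 27 is 17 days after Oct 10; 17 mod 7 = 3, so Monday + 3 = Thursday.

Thursday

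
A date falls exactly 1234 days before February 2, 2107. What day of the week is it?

First find the weekday of Feb 2, 2107. Doomsday rule: the anchor day for the 2100s is Sunday. For year 07: 7÷12 = 0 r 7, and 7÷4 = 1, so 0+7+1 = 8.
Sunday + 8 ≡ Monday — that's 2107's doomsday.
In February the doomsday date is Feb 28 (2107 is not a leap year).
Feb 2 is 26 days before Feb 28; 26 mod 7 = 5, so Monday − 5 = Wednesday.
1234 mod 7 = 2, so 1234 days before a Wednesday is Wednesday − 2 = Monday.

Monday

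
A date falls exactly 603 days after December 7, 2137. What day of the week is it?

First find the weekday of Dec 7, 2137. Doomsday rule: the anchor day for the 2100s is Sunday. For year 37: 37÷12 = 3 r 1, and 1÷4 = 0, so 3+1+0 = 4.
Sunday + 4 ≡ Thursday — that's 2137's doomsday.
In December the doomsday date is Dec 12.
Dec 7 is 5 days before Dec 12; 5 mod 7 = 5, so Thursday − 5 = Saturday.
603 mod 7 = 1, so 603 days after a Saturday is Saturday + 1 = Sunday.

Sunday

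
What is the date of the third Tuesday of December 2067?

December 1, 2067 is a Thursday.
The first Tuesday is therefore December 6 (5 days later).
The third Tuesday is 6 + 2×7 = December 20.

December 20, 2067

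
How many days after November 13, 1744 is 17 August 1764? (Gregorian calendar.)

Nov 13, 1744 → Nov 13, 1745: 365 days.
Nov 13, 1745 → Nov 13, 1746: 365 days.
Nov 13, 1746 → Nov 13, 1747: 365 days.
Nov 13, 1747 → Nov 13, 1748: 366 days (Feb 29, 1748 is in that span).
Nov 13, 1748 → Nov 13, 1749: 365 days.
Nov 13, 1749 → Nov 13, 1750: 365 days.
Nov 13, 1750 → Nov 13, 1751: 365 days.
Nov 13, 1751 → Nov 13, 1752: 366 days (Feb 29, 1752 is in that span).
Nov 13, 1752 → Nov 13, 1753: 365 days.
Nov 13, 1753 → Nov 13, 1754: 365 days.
Nov 13, 1754 → Nov 13, 1755: 365 days.
Nov 13, 1755 → Nov 13, 1756: 366 days (Feb 29, 1756 is in that span).
Nov 13, 1756 → Nov 13, 1757: 365 days.
Nov 13, 1757 → Nov 13, 1758: 365 days.
Nov 13, 1758 → Nov 13, 1759: 365 days.
Nov 13, 1759 → Nov 13, 1760: 366 days (Feb 29, 1760 is in that span).
Nov 13, 1760 → Nov 13, 1761: 365 days.
Nov 13, 1761 → Nov 13, 1762: 365 days.
Nov 13, 1762 → Nov 13, 1763: 365 days.
Nov 13, 1763 → Dec 13, 1763: 30 days (November has 30).
Dec 13, 1763 → Jan 13, 1764: 31 days (December has 31).
Jan 13, 1764 → Feb 13, 1764: 31 days (January has 31).
Feb 13, 1764 → Mar 13, 1764: 29 days (February has 29).
Mar 13, 1764 → Apr 13, 1764: 31 days (March has 31).
Apr 13, 1764 → May 13, 1764: 30 days (April has 30).
May 13, 1764 → Jun 13, 1764: 31 days (May has 31).
Jun 13, 1764 → Jul 13, 1764: 30 days (June has 30).
Jul 13, 1764 → Aug 13, 1764: 31 days (July has 31).
Aug 13, 1764 → Aug 17, 1764: 4 days.
Total: 7217 days.

7217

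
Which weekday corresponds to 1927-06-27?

January 1, 1927 is a Saturday.
Jan 1, 1927 → Feb 1, 1927: 31 days (January has 31).
Feb 1, 1927 → Mar 1, 1927: 28 days (February has 28).
Mar 1, 1927 → Apr 1, 1927: 31 days (March has 31).
Apr 1, 1927 → May 1, 1927: 30 days (April has 30).
May 1, 1927 → Jun 1, 1927: 31 days (May has 31).
Jun 1, 1927 → Jun 27, 1927: 26 days.
Total: 177 days.
177 mod 7 = 2, so Saturday + 2 = Monday.

Monday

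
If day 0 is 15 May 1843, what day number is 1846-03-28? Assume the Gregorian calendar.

May 15, 1843 → May 15, 1844: 366 days (Feb 29, 1844 is in that span).
May 15, 1844 → May 15, 1845: 365 days.
May 15, 1845 → Jun 15, 1845: 31 days (May has 31).
Jun 15, 1845 → Jul 15, 1845: 30 days (June has 30).
Jul 15, 1845 → Aug 15, 1845: 31 days (July has 31).
Aug 15, 1845 → Sep 15, 1845: 31 days (August has 31).
Sep 15, 1845 → Oct 15, 1845: 30 days (September has 30).
Oct 15, 1845 → Nov 15, 1845: 31 days (October has 31).
Nov 15, 1845 → Dec 15, 1845: 30 days (November has 30).
Dec 15, 1845 → Jan 15, 1846: 31 days (December has 31).
Jan 15, 1846 → Feb 15, 1846: 31 days (January has 31).
Feb 15, 1846 → Mar 15, 1846: 28 days (February has 28).
Mar 15, 1846 → Mar 28, 1846: 13 days.
Total: 1048 days.

1048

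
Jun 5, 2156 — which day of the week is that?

Saturday

Doomsday rule: the anchor day for the 2100s is Sunday. For year 56: 56÷12 = 4 r 8, and 8÷4 = 2, so 4+8+2 = 14.
Sunday + 14 ≡ Sunday — that's 2156's doomsday.
In June the doomsday date is Jun 6.
Jun 5 is 1 day before Jun 6; 1 mod 7 = 1, so Sunday − 1 = Saturday.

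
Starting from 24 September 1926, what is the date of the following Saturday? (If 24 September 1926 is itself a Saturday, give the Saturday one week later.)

Sep 24, 1926 is a Friday.
From Friday to the next Saturday is 1 day.
Sep 24, 1926 + 1 = Sep 25, 1926.

September 25, 1926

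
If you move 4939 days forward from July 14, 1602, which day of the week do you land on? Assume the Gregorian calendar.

Thursday

First find the weekday of Jul 14, 1602. Doomsday rule: the anchor day for the 1600s is Tuesday. For year 02: 2÷12 = 0 r 2, and 2÷4 = 0, so 0+2+0 = 2.
Tuesday + 2 ≡ Thursday — that's 1602's doomsday.
In July the doomsday date is Jul 11.
Jul 14 is 3 days after Jul 11; 3 mod 7 = 3, so Thursday + 3 = Sunday.
4939 mod 7 = 4, so 4939 days after a Sunday is Sunday + 4 = Thursday.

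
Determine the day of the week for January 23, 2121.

Doomsday rule: the anchor day for the 2100s is Sunday. For year 21: 21÷12 = 1 r 9, and 9÷4 = 2, so 1+9+2 = 12.
Sunday + 12 ≡ Friday — that's 2121's doomsday.
In January the doomsday date is Jan 3 (2121 is not a leap year).
Jan 23 is 20 days after Jan 3; 20 mod 7 = 6, so Friday + 6 = Thursday.

Thursday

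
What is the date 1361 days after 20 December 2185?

+365 (one year) → Dec 20, 2186 (996 left).
+365 (one year) → Dec 20, 2187 (631 left).
+366 (one year; includes Feb 29, 2188) → Dec 20, 2188 (265 left).
Dec has 31 days: +12 → Jan 1, 2189 (253 left).
Jan has 31 days: +31 → Feb 1, 2189 (222 left).
Feb has 28 days: +28 → Mar 1, 2189 (194 left).
Mar has 31 days: +31 → Apr 1, 2189 (163 left).
Apr has 30 days: +30 → May 1, 2189 (133 left).
May has 31 days: +31 → Jun 1, 2189 (102 left).
Jun has 30 days: +30 → Jul 1, 2189 (72 left).
Jul has 31 days: +31 → Aug 1, 2189 (41 left).
Aug has 31 days: +31 → Sep 1, 2189 (10 left).
+10 → Sep 11, 2189.

September 11, 2189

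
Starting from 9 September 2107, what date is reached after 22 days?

October 1, 2107

Sep has 30 days: +22 → Oct 1, 2107 (0 left).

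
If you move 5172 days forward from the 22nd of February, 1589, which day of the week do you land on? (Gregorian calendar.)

First find the weekday of Feb 22, 1589. Doomsday rule: the anchor day for the 1500s is Wednesday. For year 89: 89÷12 = 7 r 5, and 5÷4 = 1, so 7+5+1 = 13.
Wednesday + 13 ≡ Tuesday — that's 1589's doomsday.
In February the doomsday date is Feb 28 (1589 is not a leap year).
Feb 22 is 6 days before Feb 28; 6 mod 7 = 6, so Tuesday − 6 = Wednesday.
5172 mod 7 = 6, so 5172 days after a Wednesday is Wednesday + 6 = Tuesday.

Tuesday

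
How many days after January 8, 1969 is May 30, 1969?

142

Jan 8, 1969 → Feb 8, 1969: 31 days (January has 31).
Feb 8, 1969 → Mar 8, 1969: 28 days (February has 28).
Mar 8, 1969 → Apr 8, 1969: 31 days (March has 31).
Apr 8, 1969 → May 8, 1969: 30 days (April has 30).
May 8, 1969 → May 30, 1969: 22 days.
Total: 142 days.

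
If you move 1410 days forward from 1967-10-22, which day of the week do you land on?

First find the weekday of Oct 22, 1967. Doomsday rule: the anchor day for the 1900s is Wednesday. For year 67: 67÷12 = 5 r 7, and 7÷4 = 1, so 5+7+1 = 13.
Wednesday + 13 ≡ Tuesday — that's 1967's doomsday.
In October the doomsday date is Oct 10.
Oct 22 is 12 days after Oct 10; 12 mod 7 = 5, so Tuesday + 5 = Sunday.
1410 mod 7 = 3, so 1410 days after a Sunday is Sunday + 3 = Wednesday.

Wednesday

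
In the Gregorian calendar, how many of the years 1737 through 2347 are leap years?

147

Multiples of 4 in [1737,2347]: 152.
Of those, multiples of 100: 6 (not leap unless ÷400).
Multiples of 400: 1.
Leap years = 152 − 6 + 1 = 147.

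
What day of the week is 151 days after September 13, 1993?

Friday

Sep 13, 1993 is a Monday.
151 mod 7 = 4, so 151 days after a Monday is Monday + 4 = Friday.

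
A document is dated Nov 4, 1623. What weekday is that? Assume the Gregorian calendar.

Saturday

Doomsday rule: the anchor day for the 1600s is Tuesday. For year 23: 23÷12 = 1 r 11, and 11÷4 = 2, so 1+11+2 = 14.
Tuesday + 14 ≡ Tuesday — that's 1623's doomsday.
In November the doomsday date is Nov 7.
Nov 4 is 3 days before Nov 7; 3 mod 7 = 3, so Tuesday − 3 = Saturday.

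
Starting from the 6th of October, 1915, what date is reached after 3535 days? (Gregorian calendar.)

June 10, 1925

+366 (one year; includes Feb 29, 1916) → Oct 6, 1916 (3169 left).
+365 (one year) → Oct 6, 1917 (2804 left).
+365 (one year) → Oct 6, 1918 (2439 left).
+365 (one year) → Oct 6, 1919 (2074 left).
+366 (one year; includes Feb 29, 1920) → Oct 6, 1920 (1708 left).
+365 (one year) → Oct 6, 1921 (1343 left).
+365 (one year) → Oct 6, 1922 (978 left).
+365 (one year) → Oct 6, 1923 (613 left).
+366 (one year; includes Feb 29, 1924) → Oct 6, 1924 (247 left).
Oct has 31 days: +26 → Nov 1, 1924 (221 left).
Nov has 30 days: +30 → Dec 1, 1924 (191 left).
Dec has 31 days: +31 → Jan 1, 1925 (160 left).
Jan has 31 days: +31 → Feb 1, 1925 (129 left).
Feb has 28 days: +28 → Mar 1, 1925 (101 left).
Mar has 31 days: +31 → Apr 1, 1925 (70 left).
Apr has 30 days: +30 → May 1, 1925 (40 left).
May has 31 days: +31 → Jun 1, 1925 (9 left).
+9 → Jun 10, 1925.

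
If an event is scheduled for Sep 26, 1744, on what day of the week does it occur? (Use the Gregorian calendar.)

Doomsday rule: the anchor day for the 1700s is Sunday. For year 44: 44÷12 = 3 r 8, and 8÷4 = 2, so 3+8+2 = 13.
Sunday + 13 ≡ Saturday — that's 1744's doomsday.
In September the doomsday date is Sep 5.
Sep 26 is 21 days after Sep 5; 21 mod 7 = 0, so Saturday + 0 = Saturday.

Saturday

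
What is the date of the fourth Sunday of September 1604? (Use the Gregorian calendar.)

September 1, 1604 is a Wednesday.
The first Sunday is therefore September 5 (4 days later).
The fourth Sunday is 5 + 3×7 = September 26.

September 26, 1604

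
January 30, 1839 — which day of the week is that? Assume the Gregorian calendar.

Wednesday

Doomsday rule: the anchor day for the 1800s is Friday. For year 39: 39÷12 = 3 r 3, and 3÷4 = 0, so 3+3+0 = 6.
Friday + 6 ≡ Thursday — that's 1839's doomsday.
In January the doomsday date is Jan 3 (1839 is not a leap year).
Jan 30 is 27 days after Jan 3; 27 mod 7 = 6, so Thursday + 6 = Wednesday.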